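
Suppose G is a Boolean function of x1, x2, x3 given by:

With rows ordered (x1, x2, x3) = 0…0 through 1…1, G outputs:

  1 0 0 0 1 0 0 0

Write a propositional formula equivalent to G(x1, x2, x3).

The 1-rows are (0,0,0), (1,0,0). Each contributes one minterm — ¬x1·¬x2·¬x3; x1·¬x2·¬x3 — and their disjunction is a sum-of-products form of G.

G(x1, x2, x3) = ((~x1 & ~x2) & ~x3) | ((x1 & ~x2) & ~x3)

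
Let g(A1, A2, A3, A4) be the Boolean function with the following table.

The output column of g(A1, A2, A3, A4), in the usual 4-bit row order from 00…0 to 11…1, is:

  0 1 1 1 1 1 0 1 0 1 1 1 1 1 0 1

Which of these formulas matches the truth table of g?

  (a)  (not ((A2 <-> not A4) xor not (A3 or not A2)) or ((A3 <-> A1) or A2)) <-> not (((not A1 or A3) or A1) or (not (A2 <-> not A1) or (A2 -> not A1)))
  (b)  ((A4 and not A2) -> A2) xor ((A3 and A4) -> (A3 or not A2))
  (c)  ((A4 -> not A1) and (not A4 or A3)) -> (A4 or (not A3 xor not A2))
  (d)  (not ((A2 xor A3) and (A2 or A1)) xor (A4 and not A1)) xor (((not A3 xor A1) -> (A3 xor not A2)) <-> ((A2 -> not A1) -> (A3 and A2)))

c

(a): at (0,0,0,1) it gives 0, but g = 1 — eliminated.
(b): at (0,0,1,0) it gives 0, but g = 1 — eliminated.
(d): at (0,0,0,0) it gives 1, but g = 0 — eliminated.
That leaves (c). Evaluating it on every row reproduces the table of g exactly.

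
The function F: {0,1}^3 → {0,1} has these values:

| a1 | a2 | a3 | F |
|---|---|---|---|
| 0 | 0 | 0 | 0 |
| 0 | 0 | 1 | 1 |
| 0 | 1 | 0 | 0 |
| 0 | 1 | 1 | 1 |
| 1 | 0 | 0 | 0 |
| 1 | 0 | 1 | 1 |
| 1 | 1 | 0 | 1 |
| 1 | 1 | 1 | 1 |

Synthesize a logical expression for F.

F(a1, a2, a3) = ((((a1' · a2') · a3') + ((a1' · a2) · a3')) + ((a1 · a2') · a3'))'

F is 0 on only 3 rows — (0,0,0), (0,1,0), (1,0,0). Writing each as a minterm (¬a1·¬a2·¬a3, ¬a1·a2·¬a3, a1·¬a2·¬a3) and OR-ing them characterizes exactly where F=0, so F is the negation of that disjunction.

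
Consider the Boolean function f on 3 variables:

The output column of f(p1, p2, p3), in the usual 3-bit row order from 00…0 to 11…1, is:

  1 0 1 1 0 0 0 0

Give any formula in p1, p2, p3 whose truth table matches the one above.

f(p1, p2, p3) = (((¬p1 ∧ ¬p2) ∧ ¬p3) ∨ ((¬p1 ∧ p2) ∧ ¬p3)) ∨ ((¬p1 ∧ p2) ∧ p3)

The 1-rows are (0,0,0), (0,1,0), (0,1,1). Each contributes one minterm — ¬p1·¬p2·¬p3; ¬p1·p2·¬p3; ¬p1·p2·p3 — and their disjunction is a sum-of-products form of f.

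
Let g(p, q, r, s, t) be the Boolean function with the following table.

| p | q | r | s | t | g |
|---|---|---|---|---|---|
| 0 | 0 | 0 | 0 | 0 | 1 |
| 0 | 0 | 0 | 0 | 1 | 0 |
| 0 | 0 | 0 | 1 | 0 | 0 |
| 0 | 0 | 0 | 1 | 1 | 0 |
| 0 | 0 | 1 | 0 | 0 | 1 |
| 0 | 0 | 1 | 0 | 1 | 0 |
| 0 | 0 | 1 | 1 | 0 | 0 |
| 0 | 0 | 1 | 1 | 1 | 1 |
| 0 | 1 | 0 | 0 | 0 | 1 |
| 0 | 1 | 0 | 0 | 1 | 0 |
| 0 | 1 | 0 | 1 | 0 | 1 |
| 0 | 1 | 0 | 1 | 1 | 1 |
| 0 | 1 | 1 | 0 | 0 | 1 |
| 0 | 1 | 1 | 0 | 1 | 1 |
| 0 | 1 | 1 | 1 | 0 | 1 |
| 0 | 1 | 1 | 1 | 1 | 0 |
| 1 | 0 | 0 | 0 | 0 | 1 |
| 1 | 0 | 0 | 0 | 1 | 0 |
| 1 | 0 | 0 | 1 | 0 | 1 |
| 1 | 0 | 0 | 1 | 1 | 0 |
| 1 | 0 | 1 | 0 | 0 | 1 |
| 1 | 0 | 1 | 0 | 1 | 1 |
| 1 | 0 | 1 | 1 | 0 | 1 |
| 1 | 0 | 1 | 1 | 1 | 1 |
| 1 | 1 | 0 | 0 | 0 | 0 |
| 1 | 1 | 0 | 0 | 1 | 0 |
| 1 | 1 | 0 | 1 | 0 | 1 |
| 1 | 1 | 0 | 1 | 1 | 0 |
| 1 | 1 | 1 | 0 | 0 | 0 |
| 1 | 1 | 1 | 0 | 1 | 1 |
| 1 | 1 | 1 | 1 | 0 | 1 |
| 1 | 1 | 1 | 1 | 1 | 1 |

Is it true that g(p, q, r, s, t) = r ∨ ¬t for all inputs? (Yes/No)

No

Evaluate r ∨ ¬t on each row and compare to g:
  p=0, q=0, r=0, s=0, t=0: formula gives 1, g = 1 ✓
  p=0, q=0, r=0, s=0, t=1: formula gives 0, g = 0 ✓
  p=0, q=0, r=0, s=1, t=0: formula gives 1, but g = 0 ✗
A single disagreement suffices: at (0,0,0,1,0) they differ, so the formula does not compute g.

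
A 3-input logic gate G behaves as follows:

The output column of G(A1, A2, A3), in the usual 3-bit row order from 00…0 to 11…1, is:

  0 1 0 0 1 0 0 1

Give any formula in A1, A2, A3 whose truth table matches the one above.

Collect the rows where G=1 — (0,0,1), (1,0,0), (1,1,1) — and write one minterm per row: ¬A1·¬A2·A3, A1·¬A2·¬A3, A1·A2·A3. Their union (logical OR) reproduces the table exactly.

G(A1, A2, A3) = (((not A1 and not A2) and A3) or ((A1 and not A2) and not A3)) or ((A1 and A2) and A3)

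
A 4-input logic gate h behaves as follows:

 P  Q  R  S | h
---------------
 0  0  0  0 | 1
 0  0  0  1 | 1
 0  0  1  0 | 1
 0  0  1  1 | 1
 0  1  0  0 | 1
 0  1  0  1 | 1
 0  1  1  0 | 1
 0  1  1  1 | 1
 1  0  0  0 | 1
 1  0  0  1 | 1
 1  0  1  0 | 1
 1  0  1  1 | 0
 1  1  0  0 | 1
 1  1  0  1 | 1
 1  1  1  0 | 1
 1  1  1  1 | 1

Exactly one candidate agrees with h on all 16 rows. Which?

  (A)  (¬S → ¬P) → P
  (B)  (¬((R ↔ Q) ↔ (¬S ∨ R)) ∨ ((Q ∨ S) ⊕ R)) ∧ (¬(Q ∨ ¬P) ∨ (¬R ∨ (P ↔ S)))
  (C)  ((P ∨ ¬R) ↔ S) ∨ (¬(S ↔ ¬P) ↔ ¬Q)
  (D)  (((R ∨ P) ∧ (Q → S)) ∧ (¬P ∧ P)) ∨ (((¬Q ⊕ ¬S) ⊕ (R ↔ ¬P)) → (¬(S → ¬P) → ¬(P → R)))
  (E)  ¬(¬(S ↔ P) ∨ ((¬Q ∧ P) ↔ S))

(A) disagrees with h on (0,0,0,0) (formula → 0, table → 1); rule it out.
(B) disagrees with h on (0,0,0,0) (formula → 0, table → 1); rule it out.
(C) disagrees with h on (0,0,1,1) (formula → 0, table → 1); rule it out.
(E) disagrees with h on (0,0,0,0) (formula → 0, table → 1); rule it out.
Only (D) survives; checking it on all 16 rows confirms it matches h.

D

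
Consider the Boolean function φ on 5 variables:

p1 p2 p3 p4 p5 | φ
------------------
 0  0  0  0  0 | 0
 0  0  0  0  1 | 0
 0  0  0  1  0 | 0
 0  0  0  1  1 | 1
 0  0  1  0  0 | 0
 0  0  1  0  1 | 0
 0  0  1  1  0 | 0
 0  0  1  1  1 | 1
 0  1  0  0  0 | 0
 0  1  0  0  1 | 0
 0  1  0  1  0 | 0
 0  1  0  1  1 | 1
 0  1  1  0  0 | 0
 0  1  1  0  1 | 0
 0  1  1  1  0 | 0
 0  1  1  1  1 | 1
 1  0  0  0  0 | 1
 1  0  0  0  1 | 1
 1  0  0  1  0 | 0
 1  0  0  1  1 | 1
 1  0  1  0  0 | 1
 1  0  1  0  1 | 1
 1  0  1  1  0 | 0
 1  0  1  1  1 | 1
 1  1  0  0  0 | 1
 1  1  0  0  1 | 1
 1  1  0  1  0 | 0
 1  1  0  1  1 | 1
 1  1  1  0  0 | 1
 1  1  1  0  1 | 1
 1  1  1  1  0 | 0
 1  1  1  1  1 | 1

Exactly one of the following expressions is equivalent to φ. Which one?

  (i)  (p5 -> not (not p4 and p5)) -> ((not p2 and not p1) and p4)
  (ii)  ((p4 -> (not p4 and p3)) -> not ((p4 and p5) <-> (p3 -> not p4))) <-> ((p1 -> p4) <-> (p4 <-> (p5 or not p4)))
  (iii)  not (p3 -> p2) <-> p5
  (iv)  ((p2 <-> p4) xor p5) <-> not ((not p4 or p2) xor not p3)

(i): at (0,0,0,0,1) it gives 1, but φ = 0 — eliminated.
(iii): at (0,0,0,0,0) it gives 1, but φ = 0 — eliminated.
(iv): at (0,0,0,0,0) it gives 1, but φ = 0 — eliminated.
That leaves (ii). Evaluating it on every row reproduces the table of φ exactly.

ii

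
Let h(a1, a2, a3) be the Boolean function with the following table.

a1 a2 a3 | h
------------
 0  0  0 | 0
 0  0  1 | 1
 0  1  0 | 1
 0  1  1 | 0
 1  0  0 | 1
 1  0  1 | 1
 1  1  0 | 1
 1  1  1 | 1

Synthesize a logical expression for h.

There are just 2 zero rows: (0,0,0), (0,1,1). Their minterms are ¬a1·¬a2·¬a3, ¬a1·a2·a3; the OR of those covers precisely the 0-outputs, and negating it yields h.

h(a1, a2, a3) = NOT (((NOT a1 AND NOT a2) AND NOT a3) OR ((NOT a1 AND a2) AND a3))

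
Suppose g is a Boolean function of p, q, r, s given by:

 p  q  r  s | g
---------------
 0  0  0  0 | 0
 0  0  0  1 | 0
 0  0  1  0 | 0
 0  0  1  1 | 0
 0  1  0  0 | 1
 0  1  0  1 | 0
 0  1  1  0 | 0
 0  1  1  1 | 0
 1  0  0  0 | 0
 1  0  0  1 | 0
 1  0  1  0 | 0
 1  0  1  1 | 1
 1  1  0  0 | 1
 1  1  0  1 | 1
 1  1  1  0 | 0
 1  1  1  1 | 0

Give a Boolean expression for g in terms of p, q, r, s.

Collect the rows where g=1 — (0,1,0,0), (1,0,1,1), (1,1,0,0), (1,1,0,1) — and write one minterm per row: ¬p·q·¬r·¬s, p·¬q·r·s, p·q·¬r·¬s, p·q·¬r·s. Their union (logical OR) reproduces the table exactly.

g(p, q, r, s) = (((((¬p ∧ q) ∧ ¬r) ∧ ¬s) ∨ (((p ∧ ¬q) ∧ r) ∧ s)) ∨ (((p ∧ q) ∧ ¬r) ∧ ¬s)) ∨ (((p ∧ q) ∧ ¬r) ∧ s)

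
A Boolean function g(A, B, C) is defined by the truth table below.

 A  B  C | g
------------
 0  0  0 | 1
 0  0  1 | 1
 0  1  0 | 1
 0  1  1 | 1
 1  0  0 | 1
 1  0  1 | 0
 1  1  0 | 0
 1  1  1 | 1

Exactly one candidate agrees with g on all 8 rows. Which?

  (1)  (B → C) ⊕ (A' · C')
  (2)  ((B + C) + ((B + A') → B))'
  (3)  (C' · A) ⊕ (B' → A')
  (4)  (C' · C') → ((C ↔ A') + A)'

3

(1) fails at (0,0,0): the formula yields 0, g is 1.
(2) fails at (0,0,1): the formula yields 0, g is 1.
(4) fails at (1,0,0): the formula yields 0, g is 1.
Only (3) survives; checking it on all 8 rows confirms it matches g.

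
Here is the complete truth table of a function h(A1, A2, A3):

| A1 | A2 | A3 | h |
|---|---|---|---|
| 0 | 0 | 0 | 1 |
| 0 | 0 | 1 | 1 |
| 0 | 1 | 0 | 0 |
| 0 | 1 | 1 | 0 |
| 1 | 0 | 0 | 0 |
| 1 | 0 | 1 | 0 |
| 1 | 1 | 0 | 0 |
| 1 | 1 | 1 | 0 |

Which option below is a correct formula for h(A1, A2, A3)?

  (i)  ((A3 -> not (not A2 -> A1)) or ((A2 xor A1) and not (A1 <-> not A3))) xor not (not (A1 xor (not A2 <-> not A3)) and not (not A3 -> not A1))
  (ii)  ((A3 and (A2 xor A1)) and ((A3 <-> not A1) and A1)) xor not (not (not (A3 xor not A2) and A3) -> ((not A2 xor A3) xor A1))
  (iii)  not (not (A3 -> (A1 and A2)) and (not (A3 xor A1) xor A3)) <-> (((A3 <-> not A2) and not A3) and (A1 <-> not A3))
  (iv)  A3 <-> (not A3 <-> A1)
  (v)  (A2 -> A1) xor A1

(i): at (0,0,0) it gives 0, but h = 1 — eliminated.
(ii): at (0,0,0) it gives 0, but h = 1 — eliminated.
(iii): at (0,0,0) it gives 0, but h = 1 — eliminated.
(iv): at (0,1,0) it gives 1, but h = 0 — eliminated.
That leaves (v). Evaluating it on every row reproduces the table of h exactly.

v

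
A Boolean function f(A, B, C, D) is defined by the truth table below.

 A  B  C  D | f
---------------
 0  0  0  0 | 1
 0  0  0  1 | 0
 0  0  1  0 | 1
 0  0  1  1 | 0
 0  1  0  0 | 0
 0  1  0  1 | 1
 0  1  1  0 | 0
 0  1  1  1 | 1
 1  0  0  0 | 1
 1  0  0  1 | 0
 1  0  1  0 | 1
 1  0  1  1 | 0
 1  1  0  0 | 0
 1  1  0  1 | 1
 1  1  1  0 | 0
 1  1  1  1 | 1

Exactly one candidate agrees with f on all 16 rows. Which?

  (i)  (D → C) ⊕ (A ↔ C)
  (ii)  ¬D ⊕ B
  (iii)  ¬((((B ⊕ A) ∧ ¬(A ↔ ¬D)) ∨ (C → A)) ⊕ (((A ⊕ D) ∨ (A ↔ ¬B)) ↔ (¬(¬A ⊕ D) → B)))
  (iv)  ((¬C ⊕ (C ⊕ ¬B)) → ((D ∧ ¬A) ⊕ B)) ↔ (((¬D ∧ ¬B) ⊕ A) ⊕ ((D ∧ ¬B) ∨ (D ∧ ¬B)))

ii

(i) fails at (0,0,0,0): the formula yields 0, f is 1.
(iii) fails at (0,0,0,0): the formula yields 0, f is 1.
(iv) fails at (0,0,0,1): the formula yields 1, f is 0.
(ii) is the remaining candidate, and it agrees with f on all 16 inputs.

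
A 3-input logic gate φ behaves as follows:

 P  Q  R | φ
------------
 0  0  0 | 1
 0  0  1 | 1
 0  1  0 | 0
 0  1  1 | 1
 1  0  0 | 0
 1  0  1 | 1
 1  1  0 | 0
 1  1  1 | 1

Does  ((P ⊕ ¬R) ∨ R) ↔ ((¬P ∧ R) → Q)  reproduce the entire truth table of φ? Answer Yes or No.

No

Evaluate ((P ⊕ ¬R) ∨ R) ↔ ((¬P ∧ R) → Q) on each row and compare to φ:
  P=0, Q=0, R=0: formula gives 1, φ = 1 ✓
  P=0, Q=0, R=1: formula gives 0, but φ = 1 ✗
A single disagreement suffices: at (0,0,1) they differ, so the formula does not compute φ.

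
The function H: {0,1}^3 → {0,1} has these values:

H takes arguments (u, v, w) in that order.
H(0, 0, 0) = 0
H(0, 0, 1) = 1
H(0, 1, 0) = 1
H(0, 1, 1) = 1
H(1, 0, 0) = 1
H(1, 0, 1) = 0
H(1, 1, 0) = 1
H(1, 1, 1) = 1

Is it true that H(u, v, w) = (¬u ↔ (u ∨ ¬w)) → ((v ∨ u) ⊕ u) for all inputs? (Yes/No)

No

Test each input against both H and the formula:
  u=0, v=0, w=0: formula gives 0, H = 0 ✓
  u=0, v=0, w=1: formula gives 1, H = 1 ✓
  u=0, v=1, w=0: formula gives 1, H = 1 ✓
  u=0, v=1, w=1: formula gives 1, H = 1 ✓
  u=1, v=0, w=0: formula gives 1, H = 1 ✓
  u=1, v=0, w=1: formula gives 1, but H = 0 ✗
Row (1,0,1) is a counterexample, so the formula is not equivalent to H.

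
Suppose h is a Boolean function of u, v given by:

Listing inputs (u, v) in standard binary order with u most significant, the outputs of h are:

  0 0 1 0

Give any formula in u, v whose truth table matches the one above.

h(u, v) = u AND NOT v

1 only at (1,0): u AND NOT v.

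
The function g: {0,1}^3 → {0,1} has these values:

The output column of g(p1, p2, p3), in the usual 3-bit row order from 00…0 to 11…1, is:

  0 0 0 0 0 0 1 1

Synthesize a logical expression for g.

g(p1, p2, p3) = ((p1 · p2) · p3') + ((p1 · p2) · p3)

The 1-rows are (1,1,0), (1,1,1). Each contributes one minterm — p1·p2·¬p3; p1·p2·p3 — and their disjunction is a sum-of-products form of g.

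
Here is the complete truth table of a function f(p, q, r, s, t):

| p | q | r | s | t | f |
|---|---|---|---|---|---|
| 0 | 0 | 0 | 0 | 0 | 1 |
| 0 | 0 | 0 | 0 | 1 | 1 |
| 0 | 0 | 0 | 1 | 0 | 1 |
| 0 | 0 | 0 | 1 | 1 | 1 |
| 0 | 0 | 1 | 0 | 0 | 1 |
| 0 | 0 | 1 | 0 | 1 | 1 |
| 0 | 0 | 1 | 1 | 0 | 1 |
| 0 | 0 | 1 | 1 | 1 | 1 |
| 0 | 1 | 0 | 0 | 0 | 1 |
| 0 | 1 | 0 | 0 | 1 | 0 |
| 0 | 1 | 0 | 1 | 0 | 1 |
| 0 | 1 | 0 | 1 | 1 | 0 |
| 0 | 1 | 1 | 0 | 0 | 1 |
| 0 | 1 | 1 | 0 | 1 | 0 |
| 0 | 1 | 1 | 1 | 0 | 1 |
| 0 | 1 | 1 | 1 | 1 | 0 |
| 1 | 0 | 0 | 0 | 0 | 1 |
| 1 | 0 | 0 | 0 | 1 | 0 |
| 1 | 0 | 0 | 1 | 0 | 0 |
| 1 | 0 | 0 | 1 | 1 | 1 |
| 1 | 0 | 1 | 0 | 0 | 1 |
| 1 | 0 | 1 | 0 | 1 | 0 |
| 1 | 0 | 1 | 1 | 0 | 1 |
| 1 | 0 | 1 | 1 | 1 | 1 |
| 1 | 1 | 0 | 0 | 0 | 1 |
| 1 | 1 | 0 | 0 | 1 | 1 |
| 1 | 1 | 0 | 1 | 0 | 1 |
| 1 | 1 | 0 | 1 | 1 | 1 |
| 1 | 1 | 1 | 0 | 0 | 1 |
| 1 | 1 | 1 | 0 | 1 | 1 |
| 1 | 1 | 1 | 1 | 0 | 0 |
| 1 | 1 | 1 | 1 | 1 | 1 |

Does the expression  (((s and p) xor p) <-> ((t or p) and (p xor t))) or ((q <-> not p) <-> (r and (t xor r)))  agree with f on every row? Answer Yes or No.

Test each input against both f and the formula:
  p=0, q=0, r=0, s=0, t=0: formula gives 1, f = 1 ✓
  p=0, q=0, r=0, s=0, t=1: formula gives 1, f = 1 ✓
  p=0, q=0, r=0, s=1, t=0: formula gives 1, f = 1 ✓
  p=0, q=0, r=0, s=1, t=1: formula gives 1, f = 1 ✓
  … (the remaining 28 rows also agree.)
Every row agrees, so the formula is equivalent.

Yes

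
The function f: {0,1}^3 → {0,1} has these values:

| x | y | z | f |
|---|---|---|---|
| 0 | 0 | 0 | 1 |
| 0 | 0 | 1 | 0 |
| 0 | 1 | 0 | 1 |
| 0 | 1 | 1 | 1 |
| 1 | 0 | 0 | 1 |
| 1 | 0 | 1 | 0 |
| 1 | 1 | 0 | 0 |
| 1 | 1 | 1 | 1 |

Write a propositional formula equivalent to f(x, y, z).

f(x, y, z) = ((((x' · y') · z) + ((x · y') · z)) + ((x · y) · z'))'

There are just 3 zero rows: (0,0,1), (1,0,1), (1,1,0). Their minterms are ¬x·¬y·z, x·¬y·z, x·y·¬z; the OR of those covers precisely the 0-outputs, and negating it yields f.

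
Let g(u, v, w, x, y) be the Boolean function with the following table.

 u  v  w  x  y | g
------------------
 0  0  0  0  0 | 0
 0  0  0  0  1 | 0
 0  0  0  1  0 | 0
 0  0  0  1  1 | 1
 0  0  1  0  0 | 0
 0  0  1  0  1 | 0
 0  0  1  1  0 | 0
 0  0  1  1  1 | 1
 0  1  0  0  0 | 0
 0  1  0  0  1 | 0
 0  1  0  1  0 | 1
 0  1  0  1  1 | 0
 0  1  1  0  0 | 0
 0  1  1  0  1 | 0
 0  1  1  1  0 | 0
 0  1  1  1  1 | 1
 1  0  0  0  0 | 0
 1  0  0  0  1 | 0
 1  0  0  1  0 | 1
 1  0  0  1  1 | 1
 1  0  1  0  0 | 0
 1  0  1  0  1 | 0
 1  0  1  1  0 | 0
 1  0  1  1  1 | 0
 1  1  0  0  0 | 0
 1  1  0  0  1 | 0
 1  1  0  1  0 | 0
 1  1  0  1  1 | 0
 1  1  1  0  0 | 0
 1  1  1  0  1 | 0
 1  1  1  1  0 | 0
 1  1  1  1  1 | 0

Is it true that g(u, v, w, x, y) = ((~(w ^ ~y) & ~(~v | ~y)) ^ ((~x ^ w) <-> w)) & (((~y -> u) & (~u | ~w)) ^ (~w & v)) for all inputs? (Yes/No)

Evaluate ((~(w ^ ~y) & ~(~v | ~y)) ^ ((~x ^ w) <-> w)) & (((~y -> u) & (~u | ~w)) ^ (~w & v)) on each row and compare to g:
  u=0, v=0, w=0, x=0, y=0: formula gives 0, g = 0 ✓
  u=0, v=0, w=0, x=0, y=1: formula gives 0, g = 0 ✓
  u=0, v=0, w=0, x=1, y=0: formula gives 0, g = 0 ✓
  u=0, v=0, w=0, x=1, y=1: formula gives 1, g = 1 ✓
  …and likewise for the remaining 28 rows.
Every row agrees, so the formula is equivalent.

Yes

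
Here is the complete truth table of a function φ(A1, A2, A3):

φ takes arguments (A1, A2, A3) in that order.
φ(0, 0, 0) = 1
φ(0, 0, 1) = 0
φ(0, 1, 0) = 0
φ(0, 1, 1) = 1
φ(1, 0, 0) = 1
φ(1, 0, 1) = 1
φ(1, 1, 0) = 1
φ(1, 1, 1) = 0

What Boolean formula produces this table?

The 0-rows are (0,0,1), (0,1,0), (1,1,1). Take each as a conjunction (¬A1·¬A2·A3, ¬A1·A2·¬A3, A1·A2·A3), form their disjunction, and complement — that gives a formula that is 1 everywhere φ is.

φ(A1, A2, A3) = ~((((~A1 & ~A2) & A3) | ((~A1 & A2) & ~A3)) | ((A1 & A2) & A3))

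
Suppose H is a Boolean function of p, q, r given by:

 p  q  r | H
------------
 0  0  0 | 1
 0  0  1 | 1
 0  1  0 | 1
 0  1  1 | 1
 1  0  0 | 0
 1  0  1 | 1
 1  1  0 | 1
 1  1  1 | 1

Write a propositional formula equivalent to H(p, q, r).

H(p, q, r) = not ((p and not q) and not r)

Only row (1,0,0) gives 0. So H is 1 everywhere except there — the complement of the minterm p·¬q·¬r.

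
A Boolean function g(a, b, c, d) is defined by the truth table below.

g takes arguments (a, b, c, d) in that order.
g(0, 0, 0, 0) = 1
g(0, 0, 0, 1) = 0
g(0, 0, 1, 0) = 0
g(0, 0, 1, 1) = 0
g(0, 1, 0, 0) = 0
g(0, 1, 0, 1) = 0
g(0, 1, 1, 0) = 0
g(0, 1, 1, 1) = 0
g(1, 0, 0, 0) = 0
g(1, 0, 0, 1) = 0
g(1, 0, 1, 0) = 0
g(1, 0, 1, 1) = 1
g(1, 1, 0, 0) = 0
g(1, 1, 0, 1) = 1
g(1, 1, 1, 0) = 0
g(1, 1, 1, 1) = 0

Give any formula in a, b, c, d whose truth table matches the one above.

Collect the rows where g=1 — (0,0,0,0), (1,0,1,1), (1,1,0,1) — and write one minterm per row: ¬a·¬b·¬c·¬d, a·¬b·c·d, a·b·¬c·d. Their union (logical OR) reproduces the table exactly.

g(a, b, c, d) = ((((¬a ∧ ¬b) ∧ ¬c) ∧ ¬d) ∨ (((a ∧ ¬b) ∧ c) ∧ d)) ∨ (((a ∧ b) ∧ ¬c) ∧ d)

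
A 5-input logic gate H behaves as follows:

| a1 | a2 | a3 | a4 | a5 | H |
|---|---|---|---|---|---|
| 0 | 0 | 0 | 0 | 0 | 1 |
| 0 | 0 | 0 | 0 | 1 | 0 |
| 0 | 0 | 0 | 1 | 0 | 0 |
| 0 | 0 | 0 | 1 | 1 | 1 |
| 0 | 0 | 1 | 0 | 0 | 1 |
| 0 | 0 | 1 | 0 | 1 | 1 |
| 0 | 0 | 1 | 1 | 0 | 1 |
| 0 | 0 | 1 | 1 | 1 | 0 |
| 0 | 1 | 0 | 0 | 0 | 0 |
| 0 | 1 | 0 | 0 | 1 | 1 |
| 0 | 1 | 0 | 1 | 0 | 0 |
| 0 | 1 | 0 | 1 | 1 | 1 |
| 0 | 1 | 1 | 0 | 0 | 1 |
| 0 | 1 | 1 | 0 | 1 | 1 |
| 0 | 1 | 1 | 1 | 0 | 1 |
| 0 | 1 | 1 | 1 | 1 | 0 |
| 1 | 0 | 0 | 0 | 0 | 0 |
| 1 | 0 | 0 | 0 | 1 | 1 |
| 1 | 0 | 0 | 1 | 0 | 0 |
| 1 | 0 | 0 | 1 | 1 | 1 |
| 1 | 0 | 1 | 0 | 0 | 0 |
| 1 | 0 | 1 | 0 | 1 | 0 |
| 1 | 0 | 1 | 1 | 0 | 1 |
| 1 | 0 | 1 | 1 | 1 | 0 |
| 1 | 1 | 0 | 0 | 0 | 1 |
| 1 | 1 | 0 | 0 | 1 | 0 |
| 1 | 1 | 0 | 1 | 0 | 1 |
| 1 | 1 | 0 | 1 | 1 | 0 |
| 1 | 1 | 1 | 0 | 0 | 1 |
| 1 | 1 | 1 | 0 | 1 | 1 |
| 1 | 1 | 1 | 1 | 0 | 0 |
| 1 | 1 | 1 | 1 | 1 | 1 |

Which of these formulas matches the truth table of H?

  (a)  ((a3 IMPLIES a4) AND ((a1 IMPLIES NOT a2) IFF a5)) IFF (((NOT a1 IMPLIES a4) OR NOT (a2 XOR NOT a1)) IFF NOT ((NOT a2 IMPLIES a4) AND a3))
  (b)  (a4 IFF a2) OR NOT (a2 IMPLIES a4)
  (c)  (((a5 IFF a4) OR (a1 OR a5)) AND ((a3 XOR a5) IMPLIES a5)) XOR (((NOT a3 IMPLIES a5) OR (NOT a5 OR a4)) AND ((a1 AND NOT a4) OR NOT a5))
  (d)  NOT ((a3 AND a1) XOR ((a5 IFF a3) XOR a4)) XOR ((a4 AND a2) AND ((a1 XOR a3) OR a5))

(b) fails at (0,0,0,0,1): the formula yields 1, H is 0.
(c) fails at (0,0,0,0,0): the formula yields 0, H is 1.
(d) fails at (0,0,0,0,0): the formula yields 0, H is 1.
Only (a) survives; checking it on all 32 rows confirms it matches H.

a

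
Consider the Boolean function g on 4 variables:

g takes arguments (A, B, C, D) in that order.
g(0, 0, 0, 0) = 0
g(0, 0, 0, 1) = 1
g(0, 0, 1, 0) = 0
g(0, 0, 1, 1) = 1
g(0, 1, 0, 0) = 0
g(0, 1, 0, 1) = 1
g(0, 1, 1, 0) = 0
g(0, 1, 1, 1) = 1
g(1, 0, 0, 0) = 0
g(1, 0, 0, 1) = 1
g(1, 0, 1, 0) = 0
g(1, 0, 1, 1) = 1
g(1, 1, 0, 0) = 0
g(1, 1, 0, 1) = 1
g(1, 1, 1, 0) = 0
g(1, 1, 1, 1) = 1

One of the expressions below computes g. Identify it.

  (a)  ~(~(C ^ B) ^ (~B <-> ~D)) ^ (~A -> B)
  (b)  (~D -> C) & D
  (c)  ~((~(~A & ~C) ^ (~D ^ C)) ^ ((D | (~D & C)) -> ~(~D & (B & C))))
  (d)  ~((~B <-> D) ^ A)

(a): at (0,0,0,0) it gives 1, but g = 0 — eliminated.
(c): at (0,0,0,0) it gives 1, but g = 0 — eliminated.
(d): at (0,0,0,0) it gives 1, but g = 0 — eliminated.
(b) is the remaining candidate, and it agrees with g on all 16 inputs.

b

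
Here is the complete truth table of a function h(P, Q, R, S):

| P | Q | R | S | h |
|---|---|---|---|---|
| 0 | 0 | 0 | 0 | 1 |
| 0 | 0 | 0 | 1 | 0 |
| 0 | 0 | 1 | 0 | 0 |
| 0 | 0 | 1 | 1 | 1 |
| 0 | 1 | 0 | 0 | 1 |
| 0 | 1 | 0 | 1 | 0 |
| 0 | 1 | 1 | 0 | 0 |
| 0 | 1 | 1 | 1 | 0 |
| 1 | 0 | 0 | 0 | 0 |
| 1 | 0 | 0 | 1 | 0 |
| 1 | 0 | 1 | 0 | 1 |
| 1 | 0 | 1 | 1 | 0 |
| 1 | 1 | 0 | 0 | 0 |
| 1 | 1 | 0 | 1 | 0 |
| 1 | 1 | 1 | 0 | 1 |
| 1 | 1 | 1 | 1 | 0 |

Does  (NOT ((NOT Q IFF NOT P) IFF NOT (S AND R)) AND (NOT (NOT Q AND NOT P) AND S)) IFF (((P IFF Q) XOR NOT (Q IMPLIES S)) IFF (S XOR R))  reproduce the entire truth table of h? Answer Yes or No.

Yes

Check the formula against h row by row:
  P=0, Q=0, R=0, S=0: formula gives 1, h = 1 ✓
  P=0, Q=0, R=0, S=1: formula gives 0, h = 0 ✓
  P=0, Q=0, R=1, S=0: formula gives 0, h = 0 ✓
  P=0, Q=0, R=1, S=1: formula gives 1, h = 1 ✓
  …and likewise for the remaining 12 rows.
Every row agrees, so the formula is equivalent.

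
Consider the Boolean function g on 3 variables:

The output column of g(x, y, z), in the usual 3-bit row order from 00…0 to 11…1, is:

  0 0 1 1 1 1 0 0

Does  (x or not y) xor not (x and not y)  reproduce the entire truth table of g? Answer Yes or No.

Check the formula against g row by row:
  x=0, y=0, z=0: formula gives 0, g = 0 ✓
  x=0, y=0, z=1: formula gives 0, g = 0 ✓
  x=0, y=1, z=0: formula gives 1, g = 1 ✓
  x=0, y=1, z=1: formula gives 1, g = 1 ✓
  x=1, y=0, z=0: formula gives 1, g = 1 ✓
  …and likewise for the remaining 3 rows.
All 8 rows match — the expression computes g exactly.

Yes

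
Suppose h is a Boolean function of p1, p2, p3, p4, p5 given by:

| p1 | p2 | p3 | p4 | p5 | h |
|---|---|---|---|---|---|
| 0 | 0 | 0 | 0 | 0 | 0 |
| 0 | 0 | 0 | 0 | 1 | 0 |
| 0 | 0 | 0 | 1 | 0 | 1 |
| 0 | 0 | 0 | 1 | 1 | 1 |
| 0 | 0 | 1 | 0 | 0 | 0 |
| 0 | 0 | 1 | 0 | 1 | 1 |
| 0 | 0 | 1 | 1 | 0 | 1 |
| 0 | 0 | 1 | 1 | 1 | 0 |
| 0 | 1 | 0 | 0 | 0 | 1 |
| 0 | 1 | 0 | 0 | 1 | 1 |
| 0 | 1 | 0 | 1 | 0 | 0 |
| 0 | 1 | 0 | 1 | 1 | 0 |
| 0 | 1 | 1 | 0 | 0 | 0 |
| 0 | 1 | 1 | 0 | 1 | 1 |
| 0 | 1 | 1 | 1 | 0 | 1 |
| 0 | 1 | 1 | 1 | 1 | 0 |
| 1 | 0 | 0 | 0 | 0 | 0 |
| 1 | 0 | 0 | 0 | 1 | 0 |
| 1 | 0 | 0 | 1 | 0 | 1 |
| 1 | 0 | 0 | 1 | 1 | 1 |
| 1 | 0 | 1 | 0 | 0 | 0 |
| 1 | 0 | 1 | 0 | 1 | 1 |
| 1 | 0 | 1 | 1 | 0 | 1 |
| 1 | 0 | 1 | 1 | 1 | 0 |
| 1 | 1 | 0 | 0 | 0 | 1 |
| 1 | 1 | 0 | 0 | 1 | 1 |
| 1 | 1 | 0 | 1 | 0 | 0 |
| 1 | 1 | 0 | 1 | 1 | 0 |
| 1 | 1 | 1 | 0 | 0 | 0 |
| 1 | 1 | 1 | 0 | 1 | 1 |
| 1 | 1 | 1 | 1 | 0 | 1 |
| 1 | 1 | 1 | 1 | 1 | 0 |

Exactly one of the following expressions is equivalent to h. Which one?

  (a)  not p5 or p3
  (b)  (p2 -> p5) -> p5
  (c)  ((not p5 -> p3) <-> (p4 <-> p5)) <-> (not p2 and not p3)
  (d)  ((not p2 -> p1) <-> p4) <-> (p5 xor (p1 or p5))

(a) fails at (0,0,0,0,0): the formula yields 1, h is 0.
(b) fails at (0,0,0,0,1): the formula yields 1, h is 0.
(d) fails at (0,0,1,0,1): the formula yields 0, h is 1.
(c) is the remaining candidate, and it agrees with h on all 32 inputs.

c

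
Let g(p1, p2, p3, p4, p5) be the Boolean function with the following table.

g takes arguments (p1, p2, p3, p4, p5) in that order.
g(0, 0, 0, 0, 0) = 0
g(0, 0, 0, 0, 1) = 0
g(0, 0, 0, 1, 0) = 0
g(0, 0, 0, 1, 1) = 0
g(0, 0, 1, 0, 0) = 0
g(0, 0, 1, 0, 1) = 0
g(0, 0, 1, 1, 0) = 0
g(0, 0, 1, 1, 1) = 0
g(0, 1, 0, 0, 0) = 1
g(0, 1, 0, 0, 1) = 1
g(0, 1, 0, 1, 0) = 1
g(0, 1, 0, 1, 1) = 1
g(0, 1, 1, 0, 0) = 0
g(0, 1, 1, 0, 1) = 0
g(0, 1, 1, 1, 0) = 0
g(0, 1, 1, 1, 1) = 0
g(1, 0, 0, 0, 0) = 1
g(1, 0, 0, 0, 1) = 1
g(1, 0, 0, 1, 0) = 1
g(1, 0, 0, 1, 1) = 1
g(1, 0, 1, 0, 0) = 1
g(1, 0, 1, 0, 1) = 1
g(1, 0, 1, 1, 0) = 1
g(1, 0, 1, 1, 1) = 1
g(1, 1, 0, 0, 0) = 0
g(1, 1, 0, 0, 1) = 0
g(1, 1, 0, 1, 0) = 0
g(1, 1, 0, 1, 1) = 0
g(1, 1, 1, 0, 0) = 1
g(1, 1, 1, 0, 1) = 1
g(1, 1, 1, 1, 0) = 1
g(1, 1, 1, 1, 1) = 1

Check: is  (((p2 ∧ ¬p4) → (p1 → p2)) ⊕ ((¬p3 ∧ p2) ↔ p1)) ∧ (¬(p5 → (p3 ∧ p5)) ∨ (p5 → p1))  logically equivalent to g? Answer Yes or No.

Yes

Test each input against both g and the formula:
  p1=0, p2=0, p3=0, p4=0, p5=0: formula gives 0, g = 0 ✓
  p1=0, p2=0, p3=0, p4=0, p5=1: formula gives 0, g = 0 ✓
  p1=0, p2=0, p3=0, p4=1, p5=0: formula gives 0, g = 0 ✓
  p1=0, p2=0, p3=0, p4=1, p5=1: formula gives 0, g = 0 ✓
  …and likewise for the remaining 28 rows.
All 32 rows match — the expression computes g exactly.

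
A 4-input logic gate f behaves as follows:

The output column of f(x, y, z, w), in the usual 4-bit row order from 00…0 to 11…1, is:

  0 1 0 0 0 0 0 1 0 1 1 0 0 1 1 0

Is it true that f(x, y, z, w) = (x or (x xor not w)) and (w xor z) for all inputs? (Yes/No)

No

Check the formula against f row by row:
  x=0, y=0, z=0, w=0: formula gives 0, f = 0 ✓
  x=0, y=0, z=0, w=1: formula gives 0, but f = 1 ✗
Since they disagree at (0,0,0,1), the expression is not a correct formula for f.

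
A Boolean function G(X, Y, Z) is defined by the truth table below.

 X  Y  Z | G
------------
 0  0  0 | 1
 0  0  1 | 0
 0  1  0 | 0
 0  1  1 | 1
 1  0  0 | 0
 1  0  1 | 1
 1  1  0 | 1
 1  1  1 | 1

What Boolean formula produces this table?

G is 0 on only 3 rows — (0,0,1), (0,1,0), (1,0,0). Writing each as a minterm (¬X·¬Y·Z, ¬X·Y·¬Z, X·¬Y·¬Z) and OR-ing them characterizes exactly where G=0, so G is the negation of that disjunction.

G(X, Y, Z) = ¬((((¬X ∧ ¬Y) ∧ Z) ∨ ((¬X ∧ Y) ∧ ¬Z)) ∨ ((X ∧ ¬Y) ∧ ¬Z))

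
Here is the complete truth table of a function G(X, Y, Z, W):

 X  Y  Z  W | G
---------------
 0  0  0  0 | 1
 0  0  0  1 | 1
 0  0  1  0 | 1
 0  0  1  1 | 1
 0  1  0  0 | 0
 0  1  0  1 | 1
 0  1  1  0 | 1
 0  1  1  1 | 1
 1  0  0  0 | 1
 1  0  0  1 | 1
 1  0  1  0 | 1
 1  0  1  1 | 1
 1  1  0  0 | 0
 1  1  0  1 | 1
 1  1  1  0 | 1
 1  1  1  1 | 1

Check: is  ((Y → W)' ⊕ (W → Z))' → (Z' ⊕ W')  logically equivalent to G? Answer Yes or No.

Evaluate ((Y → W)' ⊕ (W → Z))' → (Z' ⊕ W') on each row and compare to G:
  X=0, Y=0, Z=0, W=0: formula gives 1, G = 1 ✓
  X=0, Y=0, Z=0, W=1: formula gives 1, G = 1 ✓
  X=0, Y=0, Z=1, W=0: formula gives 1, G = 1 ✓
  X=0, Y=0, Z=1, W=1: formula gives 1, G = 1 ✓
  …and likewise for the remaining 12 rows.
Every row agrees, so the formula is equivalent.

Yes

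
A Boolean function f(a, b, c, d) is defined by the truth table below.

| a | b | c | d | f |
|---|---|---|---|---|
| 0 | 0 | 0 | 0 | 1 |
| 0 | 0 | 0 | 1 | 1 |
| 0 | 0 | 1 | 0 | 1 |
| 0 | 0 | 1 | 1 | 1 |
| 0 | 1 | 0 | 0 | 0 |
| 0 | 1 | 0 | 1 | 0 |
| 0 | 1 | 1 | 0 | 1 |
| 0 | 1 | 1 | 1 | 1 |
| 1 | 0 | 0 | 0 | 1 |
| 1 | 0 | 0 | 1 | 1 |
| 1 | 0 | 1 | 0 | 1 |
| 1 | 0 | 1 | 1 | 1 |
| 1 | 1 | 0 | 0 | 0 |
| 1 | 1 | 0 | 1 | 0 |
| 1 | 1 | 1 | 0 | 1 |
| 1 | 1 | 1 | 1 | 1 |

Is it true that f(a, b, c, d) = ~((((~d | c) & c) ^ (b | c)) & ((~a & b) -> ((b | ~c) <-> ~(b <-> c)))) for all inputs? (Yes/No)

Evaluate ~((((~d | c) & c) ^ (b | c)) & ((~a & b) -> ((b | ~c) <-> ~(b <-> c)))) on each row and compare to f:
  a=0, b=0, c=0, d=0: formula gives 1, f = 1 ✓
  a=0, b=0, c=0, d=1: formula gives 1, f = 1 ✓
  a=0, b=0, c=1, d=0: formula gives 1, f = 1 ✓
  a=0, b=0, c=1, d=1: formula gives 1, f = 1 ✓
  … (the remaining 12 rows also agree.)
Every row agrees, so the formula is equivalent.

Yes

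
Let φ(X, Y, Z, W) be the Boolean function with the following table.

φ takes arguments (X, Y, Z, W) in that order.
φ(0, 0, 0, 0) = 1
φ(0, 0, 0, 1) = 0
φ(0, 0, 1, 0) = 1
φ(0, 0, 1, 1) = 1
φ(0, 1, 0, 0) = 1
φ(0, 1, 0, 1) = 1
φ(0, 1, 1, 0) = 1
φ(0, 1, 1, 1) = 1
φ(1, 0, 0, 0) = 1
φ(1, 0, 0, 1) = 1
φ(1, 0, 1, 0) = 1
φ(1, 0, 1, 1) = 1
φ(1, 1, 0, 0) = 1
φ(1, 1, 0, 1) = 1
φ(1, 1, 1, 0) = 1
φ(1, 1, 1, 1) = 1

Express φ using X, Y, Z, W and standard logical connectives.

φ(X, Y, Z, W) = not (((not X and not Y) and not Z) and W)

Only row (0,0,0,1) gives 0. So φ is 1 everywhere except there — the complement of the minterm ¬X·¬Y·¬Z·W.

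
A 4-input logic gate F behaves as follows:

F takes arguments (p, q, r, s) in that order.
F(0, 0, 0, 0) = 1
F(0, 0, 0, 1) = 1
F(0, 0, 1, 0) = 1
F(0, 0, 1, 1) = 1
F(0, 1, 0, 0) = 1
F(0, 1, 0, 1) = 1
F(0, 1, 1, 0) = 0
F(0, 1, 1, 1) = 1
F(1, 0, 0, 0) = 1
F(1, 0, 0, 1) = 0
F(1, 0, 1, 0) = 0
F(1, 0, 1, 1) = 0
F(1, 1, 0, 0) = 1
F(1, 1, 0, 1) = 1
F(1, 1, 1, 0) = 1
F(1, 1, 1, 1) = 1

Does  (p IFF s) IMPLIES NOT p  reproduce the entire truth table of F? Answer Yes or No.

No

Check the formula against F row by row:
  p=0, q=0, r=0, s=0: formula gives 1, F = 1 ✓
  p=0, q=0, r=0, s=1: formula gives 1, F = 1 ✓
  p=0, q=0, r=1, s=0: formula gives 1, F = 1 ✓
  p=0, q=0, r=1, s=1: formula gives 1, F = 1 ✓
  …
  p=0, q=1, r=1, s=0: formula gives 1, but F = 0 ✗
Since they disagree at (0,1,1,0), the expression is not a correct formula for F.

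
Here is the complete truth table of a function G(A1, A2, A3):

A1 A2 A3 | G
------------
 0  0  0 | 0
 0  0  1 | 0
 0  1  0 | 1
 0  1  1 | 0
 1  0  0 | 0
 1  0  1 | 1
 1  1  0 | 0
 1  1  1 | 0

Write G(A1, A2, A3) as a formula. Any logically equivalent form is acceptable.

G(A1, A2, A3) = ((not A1 and A2) and not A3) or ((A1 and not A2) and A3)

Collect the rows where G=1 — (0,1,0), (1,0,1) — and write one minterm per row: ¬A1·A2·¬A3, A1·¬A2·A3. Their union (logical OR) reproduces the table exactly.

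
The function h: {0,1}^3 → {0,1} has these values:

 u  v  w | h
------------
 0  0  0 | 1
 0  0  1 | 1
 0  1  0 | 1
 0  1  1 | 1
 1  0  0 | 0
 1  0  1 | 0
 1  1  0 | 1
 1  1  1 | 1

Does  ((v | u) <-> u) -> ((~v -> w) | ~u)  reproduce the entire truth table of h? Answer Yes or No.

Check the formula against h row by row:
  u=0, v=0, w=0: formula gives 1, h = 1 ✓
  u=0, v=0, w=1: formula gives 1, h = 1 ✓
  u=0, v=1, w=0: formula gives 1, h = 1 ✓
  u=0, v=1, w=1: formula gives 1, h = 1 ✓
  u=1, v=0, w=0: formula gives 0, h = 0 ✓
  u=1, v=0, w=1: formula gives 1, but h = 0 ✗
Row (1,0,1) is a counterexample, so the formula is not equivalent to h.

No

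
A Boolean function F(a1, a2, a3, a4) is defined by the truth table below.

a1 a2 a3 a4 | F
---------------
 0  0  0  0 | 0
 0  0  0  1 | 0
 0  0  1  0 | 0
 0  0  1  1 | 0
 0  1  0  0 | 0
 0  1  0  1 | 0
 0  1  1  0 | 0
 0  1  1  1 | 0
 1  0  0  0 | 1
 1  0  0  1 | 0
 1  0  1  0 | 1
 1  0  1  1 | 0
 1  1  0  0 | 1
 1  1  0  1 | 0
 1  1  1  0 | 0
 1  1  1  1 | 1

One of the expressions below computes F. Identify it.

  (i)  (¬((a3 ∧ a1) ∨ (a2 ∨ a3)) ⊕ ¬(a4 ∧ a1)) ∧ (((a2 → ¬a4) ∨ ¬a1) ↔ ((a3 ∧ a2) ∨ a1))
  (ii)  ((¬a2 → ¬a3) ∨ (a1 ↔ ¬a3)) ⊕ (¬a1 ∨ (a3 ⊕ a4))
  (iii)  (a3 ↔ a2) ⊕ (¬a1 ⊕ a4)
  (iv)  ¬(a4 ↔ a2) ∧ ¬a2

(i) fails at (0,1,1,0): the formula yields 1, F is 0.
(iii) fails at (0,0,0,1): the formula yields 1, F is 0.
(iv) fails at (0,0,0,1): the formula yields 1, F is 0.
That leaves (ii). Evaluating it on every row reproduces the table of F exactly.

ii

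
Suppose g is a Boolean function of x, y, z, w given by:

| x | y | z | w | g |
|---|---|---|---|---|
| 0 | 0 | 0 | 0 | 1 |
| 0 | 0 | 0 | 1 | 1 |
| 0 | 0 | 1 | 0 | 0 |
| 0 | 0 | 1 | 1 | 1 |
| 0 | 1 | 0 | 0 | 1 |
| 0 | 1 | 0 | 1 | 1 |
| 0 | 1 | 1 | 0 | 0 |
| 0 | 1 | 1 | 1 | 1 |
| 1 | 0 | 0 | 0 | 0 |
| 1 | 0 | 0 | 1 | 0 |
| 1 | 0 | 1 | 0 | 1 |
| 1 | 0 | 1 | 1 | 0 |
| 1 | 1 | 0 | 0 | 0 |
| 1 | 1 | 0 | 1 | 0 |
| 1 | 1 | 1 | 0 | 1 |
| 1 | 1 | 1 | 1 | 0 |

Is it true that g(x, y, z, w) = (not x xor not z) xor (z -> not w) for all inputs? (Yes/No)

Check the formula against g row by row:
  x=0, y=0, z=0, w=0: formula gives 1, g = 1 ✓
  x=0, y=0, z=0, w=1: formula gives 1, g = 1 ✓
  x=0, y=0, z=1, w=0: formula gives 0, g = 0 ✓
  x=0, y=0, z=1, w=1: formula gives 1, g = 1 ✓
  … (the remaining 12 rows also agree.)
All 16 rows match — the expression computes g exactly.

Yes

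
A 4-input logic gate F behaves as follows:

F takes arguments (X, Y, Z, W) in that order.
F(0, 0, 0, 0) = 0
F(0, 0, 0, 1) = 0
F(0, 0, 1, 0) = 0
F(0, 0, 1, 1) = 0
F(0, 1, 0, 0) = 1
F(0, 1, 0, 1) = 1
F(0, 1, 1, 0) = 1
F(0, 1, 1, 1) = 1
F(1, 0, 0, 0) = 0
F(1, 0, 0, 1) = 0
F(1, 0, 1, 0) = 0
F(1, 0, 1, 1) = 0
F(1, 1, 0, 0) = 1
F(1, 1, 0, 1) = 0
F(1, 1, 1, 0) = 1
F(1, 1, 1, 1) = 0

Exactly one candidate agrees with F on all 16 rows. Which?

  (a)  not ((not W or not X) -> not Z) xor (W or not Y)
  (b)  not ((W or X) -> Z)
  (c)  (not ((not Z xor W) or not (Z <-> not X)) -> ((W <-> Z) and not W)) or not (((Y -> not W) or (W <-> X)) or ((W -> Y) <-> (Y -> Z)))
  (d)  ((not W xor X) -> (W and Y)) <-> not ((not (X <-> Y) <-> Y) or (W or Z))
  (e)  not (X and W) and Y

(a) disagrees with F on (0,0,0,0) (formula → 1, table → 0); rule it out.
(b) disagrees with F on (0,0,0,1) (formula → 1, table → 0); rule it out.
(c) disagrees with F on (0,0,0,0) (formula → 1, table → 0); rule it out.
(d) disagrees with F on (0,0,0,0) (formula → 1, table → 0); rule it out.
That leaves (e). Evaluating it on every row reproduces the table of F exactly.

e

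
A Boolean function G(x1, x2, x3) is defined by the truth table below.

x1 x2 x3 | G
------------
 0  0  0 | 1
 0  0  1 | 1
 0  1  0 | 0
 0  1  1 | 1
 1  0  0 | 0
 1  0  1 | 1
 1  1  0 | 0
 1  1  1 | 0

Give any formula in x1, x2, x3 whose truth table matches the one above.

The 1-rows are (0,0,0), (0,0,1), (0,1,1), (1,0,1). Each contributes one minterm — ¬x1·¬x2·¬x3; ¬x1·¬x2·x3; ¬x1·x2·x3; x1·¬x2·x3 — and their disjunction is a sum-of-products form of G.

G(x1, x2, x3) = ((((¬x1 ∧ ¬x2) ∧ ¬x3) ∨ ((¬x1 ∧ ¬x2) ∧ x3)) ∨ ((¬x1 ∧ x2) ∧ x3)) ∨ ((x1 ∧ ¬x2) ∧ x3)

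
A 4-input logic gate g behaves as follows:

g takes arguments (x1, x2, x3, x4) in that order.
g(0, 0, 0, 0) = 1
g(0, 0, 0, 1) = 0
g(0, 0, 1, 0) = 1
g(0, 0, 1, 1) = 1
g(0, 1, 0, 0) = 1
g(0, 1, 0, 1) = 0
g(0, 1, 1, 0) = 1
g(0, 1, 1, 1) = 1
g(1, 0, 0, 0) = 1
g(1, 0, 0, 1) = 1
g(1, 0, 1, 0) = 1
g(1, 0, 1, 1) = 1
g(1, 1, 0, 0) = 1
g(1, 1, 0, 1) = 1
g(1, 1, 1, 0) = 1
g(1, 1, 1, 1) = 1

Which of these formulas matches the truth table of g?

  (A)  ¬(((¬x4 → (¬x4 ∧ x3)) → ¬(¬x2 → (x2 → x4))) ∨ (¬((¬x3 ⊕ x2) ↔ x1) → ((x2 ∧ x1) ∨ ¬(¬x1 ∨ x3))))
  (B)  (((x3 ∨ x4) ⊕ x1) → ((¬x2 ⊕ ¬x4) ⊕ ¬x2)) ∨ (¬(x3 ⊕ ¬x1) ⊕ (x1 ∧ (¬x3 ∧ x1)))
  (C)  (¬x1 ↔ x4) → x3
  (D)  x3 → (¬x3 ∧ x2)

(A) disagrees with g on (0,0,0,0) (formula → 0, table → 1); rule it out.
(C) disagrees with g on (1,0,0,0) (formula → 0, table → 1); rule it out.
(D) disagrees with g on (0,0,0,1) (formula → 1, table → 0); rule it out.
(B) is the remaining candidate, and it agrees with g on all 16 inputs.

B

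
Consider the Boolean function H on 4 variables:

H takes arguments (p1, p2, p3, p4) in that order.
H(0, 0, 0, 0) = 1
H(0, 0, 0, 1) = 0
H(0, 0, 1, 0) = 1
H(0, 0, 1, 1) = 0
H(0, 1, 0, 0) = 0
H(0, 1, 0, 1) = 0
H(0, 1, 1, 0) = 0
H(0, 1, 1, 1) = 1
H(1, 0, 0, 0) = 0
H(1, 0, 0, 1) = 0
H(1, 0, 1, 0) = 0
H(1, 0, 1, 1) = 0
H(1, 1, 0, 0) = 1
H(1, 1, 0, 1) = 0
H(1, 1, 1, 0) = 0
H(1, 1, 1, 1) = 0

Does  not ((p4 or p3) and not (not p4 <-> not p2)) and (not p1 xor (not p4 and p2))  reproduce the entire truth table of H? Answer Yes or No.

No

Test each input against both H and the formula:
  p1=0, p2=0, p3=0, p4=0: formula gives 1, H = 1 ✓
  p1=0, p2=0, p3=0, p4=1: formula gives 0, H = 0 ✓
  p1=0, p2=0, p3=1, p4=0: formula gives 1, H = 1 ✓
  p1=0, p2=0, p3=1, p4=1: formula gives 0, H = 0 ✓
  …
  p1=0, p2=1, p3=0, p4=1: formula gives 1, but H = 0 ✗
A single disagreement suffices: at (0,1,0,1) they differ, so the formula does not compute H.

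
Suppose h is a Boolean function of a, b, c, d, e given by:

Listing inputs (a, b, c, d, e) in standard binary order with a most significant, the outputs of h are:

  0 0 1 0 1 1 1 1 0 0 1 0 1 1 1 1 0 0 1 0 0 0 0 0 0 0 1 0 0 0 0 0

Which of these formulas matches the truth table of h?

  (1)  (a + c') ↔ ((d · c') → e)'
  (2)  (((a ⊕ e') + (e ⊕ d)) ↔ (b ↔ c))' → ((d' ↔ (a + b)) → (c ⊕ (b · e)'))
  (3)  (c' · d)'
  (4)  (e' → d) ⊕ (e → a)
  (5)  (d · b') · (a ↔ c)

1

(2) disagrees with h on (0,0,0,0,0) (formula → 1, table → 0); rule it out.
(3) disagrees with h on (0,0,0,0,0) (formula → 1, table → 0); rule it out.
(4) disagrees with h on (0,0,0,0,0) (formula → 1, table → 0); rule it out.
(5) disagrees with h on (0,0,0,1,1) (formula → 1, table → 0); rule it out.
Only (1) survives; checking it on all 32 rows confirms it matches h.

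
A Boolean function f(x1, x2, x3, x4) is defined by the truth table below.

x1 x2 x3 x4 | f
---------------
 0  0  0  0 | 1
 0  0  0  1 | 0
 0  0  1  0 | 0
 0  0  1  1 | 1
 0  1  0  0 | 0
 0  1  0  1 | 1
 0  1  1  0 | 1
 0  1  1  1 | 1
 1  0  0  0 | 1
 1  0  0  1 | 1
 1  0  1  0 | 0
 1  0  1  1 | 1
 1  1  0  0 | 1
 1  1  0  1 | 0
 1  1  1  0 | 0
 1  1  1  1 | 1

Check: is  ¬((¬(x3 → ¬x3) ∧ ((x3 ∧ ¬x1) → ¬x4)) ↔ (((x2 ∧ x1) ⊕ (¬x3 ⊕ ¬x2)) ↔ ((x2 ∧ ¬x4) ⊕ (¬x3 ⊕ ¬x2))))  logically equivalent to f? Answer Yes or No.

Check the formula against f row by row:
  x1=0, x2=0, x3=0, x4=0: formula gives 1, f = 1 ✓
  x1=0, x2=0, x3=0, x4=1: formula gives 1, but f = 0 ✗
A single disagreement suffices: at (0,0,0,1) they differ, so the formula does not compute f.

No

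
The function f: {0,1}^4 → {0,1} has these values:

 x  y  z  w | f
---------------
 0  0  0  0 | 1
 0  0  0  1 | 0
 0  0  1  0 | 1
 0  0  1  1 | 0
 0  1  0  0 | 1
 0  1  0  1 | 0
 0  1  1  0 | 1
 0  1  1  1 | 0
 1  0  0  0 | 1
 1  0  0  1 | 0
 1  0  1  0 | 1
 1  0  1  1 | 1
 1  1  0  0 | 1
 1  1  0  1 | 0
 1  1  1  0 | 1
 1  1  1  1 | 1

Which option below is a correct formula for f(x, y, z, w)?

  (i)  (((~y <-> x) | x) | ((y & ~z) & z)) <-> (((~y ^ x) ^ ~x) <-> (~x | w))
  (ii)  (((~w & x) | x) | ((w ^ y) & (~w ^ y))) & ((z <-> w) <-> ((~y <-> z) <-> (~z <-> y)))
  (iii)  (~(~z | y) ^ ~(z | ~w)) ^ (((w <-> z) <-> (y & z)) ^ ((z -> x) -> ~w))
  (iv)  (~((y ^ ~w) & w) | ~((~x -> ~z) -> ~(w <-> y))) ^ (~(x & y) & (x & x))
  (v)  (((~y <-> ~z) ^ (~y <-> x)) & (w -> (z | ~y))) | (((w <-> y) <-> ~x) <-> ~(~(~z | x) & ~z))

iii

(i): at (0,0,0,1) it gives 1, but f = 0 — eliminated.
(ii): at (0,0,0,0) it gives 0, but f = 1 — eliminated.
(iv): at (0,0,0,1) it gives 1, but f = 0 — eliminated.
(v): at (0,0,0,1) it gives 1, but f = 0 — eliminated.
That leaves (iii). Evaluating it on every row reproduces the table of f exactly.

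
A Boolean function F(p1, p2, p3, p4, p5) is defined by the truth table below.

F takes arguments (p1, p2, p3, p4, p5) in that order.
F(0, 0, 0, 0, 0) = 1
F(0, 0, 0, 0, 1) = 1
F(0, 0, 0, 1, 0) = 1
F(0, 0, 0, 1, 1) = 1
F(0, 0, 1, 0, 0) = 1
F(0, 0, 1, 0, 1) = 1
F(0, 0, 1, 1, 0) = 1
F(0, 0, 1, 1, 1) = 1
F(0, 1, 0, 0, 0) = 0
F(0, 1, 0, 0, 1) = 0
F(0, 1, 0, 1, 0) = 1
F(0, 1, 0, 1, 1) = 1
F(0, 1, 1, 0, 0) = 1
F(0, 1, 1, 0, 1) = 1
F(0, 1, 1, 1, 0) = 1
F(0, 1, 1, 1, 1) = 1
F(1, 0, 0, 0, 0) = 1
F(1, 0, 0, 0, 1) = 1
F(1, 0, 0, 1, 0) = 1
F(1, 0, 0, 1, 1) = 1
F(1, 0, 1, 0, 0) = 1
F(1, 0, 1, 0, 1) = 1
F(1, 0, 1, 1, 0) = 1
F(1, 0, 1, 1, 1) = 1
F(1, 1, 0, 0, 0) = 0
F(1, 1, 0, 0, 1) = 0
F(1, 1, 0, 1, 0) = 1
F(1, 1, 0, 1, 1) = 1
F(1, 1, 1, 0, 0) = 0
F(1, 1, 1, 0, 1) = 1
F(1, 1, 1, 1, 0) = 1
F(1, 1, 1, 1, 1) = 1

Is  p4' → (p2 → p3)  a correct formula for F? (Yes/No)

No

Evaluate p4' → (p2 → p3) on each row and compare to F:
  p1=0, p2=0, p3=0, p4=0, p5=0: formula gives 1, F = 1 ✓
  p1=0, p2=0, p3=0, p4=0, p5=1: formula gives 1, F = 1 ✓
  p1=0, p2=0, p3=0, p4=1, p5=0: formula gives 1, F = 1 ✓
  p1=0, p2=0, p3=0, p4=1, p5=1: formula gives 1, F = 1 ✓
  …
  p1=1, p2=1, p3=1, p4=0, p5=0: formula gives 1, but F = 0 ✗
A single disagreement suffices: at (1,1,1,0,0) they differ, so the formula does not compute F.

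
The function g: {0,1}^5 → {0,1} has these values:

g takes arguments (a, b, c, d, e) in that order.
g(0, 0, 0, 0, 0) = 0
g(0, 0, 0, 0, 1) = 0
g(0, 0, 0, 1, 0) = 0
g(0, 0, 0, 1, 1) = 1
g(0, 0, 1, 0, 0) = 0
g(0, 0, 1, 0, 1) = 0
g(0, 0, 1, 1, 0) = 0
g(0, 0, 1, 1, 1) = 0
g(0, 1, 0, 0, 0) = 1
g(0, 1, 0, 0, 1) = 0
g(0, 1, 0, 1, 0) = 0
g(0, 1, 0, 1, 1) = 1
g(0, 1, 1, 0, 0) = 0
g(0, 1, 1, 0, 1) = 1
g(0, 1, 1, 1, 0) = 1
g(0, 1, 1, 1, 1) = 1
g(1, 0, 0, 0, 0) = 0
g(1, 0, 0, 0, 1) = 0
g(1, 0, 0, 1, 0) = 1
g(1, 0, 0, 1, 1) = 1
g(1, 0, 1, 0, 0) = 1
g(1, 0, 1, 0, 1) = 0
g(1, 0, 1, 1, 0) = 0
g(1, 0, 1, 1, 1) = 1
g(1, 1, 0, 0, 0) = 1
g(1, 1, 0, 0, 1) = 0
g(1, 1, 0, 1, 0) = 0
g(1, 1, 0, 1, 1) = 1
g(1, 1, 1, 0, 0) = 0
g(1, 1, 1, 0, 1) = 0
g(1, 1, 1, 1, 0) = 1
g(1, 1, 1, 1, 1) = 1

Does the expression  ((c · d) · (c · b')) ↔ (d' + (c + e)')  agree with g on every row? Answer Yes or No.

Evaluate ((c · d) · (c · b')) ↔ (d' + (c + e)') on each row and compare to g:
  a=0, b=0, c=0, d=0, e=0: formula gives 0, g = 0 ✓
  a=0, b=0, c=0, d=0, e=1: formula gives 0, g = 0 ✓
  a=0, b=0, c=0, d=1, e=0: formula gives 0, g = 0 ✓
  a=0, b=0, c=0, d=1, e=1: formula gives 1, g = 1 ✓
  …
  a=0, b=1, c=0, d=0, e=0: formula gives 0, but g = 1 ✗
A single disagreement suffices: at (0,1,0,0,0) they differ, so the formula does not compute g.

No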